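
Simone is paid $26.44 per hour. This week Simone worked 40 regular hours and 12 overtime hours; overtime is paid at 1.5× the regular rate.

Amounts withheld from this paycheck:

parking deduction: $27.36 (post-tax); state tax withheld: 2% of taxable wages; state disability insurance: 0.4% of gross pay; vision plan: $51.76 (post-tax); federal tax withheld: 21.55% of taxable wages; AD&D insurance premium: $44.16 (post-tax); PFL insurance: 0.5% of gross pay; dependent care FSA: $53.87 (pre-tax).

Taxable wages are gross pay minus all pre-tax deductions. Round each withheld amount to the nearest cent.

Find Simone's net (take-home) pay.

$994.12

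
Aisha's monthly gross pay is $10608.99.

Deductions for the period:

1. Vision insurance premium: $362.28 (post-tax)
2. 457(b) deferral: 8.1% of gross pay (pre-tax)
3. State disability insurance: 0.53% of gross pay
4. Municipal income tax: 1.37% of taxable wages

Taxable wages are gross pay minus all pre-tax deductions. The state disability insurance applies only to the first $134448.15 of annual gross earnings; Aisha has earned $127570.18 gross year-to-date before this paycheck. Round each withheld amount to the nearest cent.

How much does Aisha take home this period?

457(b) deferral: $10608.99 × 0.081 = $859.33
Taxable wages = $10608.99 − $859.33 = $9749.66
Municipal income tax: $9749.66 × 0.0137 = $133.57
State disability insurance: only $134448.15 − $127570.18 = $6877.97 of this check is subject → $6877.97 × 0.0053 = $36.45
Vision insurance premium: $362.28
Total deductions = $859.33 + $133.57 + $36.45 + $362.28 = $1391.63
Net pay = $10608.99 − $1391.63 = $9217.36

$9217.36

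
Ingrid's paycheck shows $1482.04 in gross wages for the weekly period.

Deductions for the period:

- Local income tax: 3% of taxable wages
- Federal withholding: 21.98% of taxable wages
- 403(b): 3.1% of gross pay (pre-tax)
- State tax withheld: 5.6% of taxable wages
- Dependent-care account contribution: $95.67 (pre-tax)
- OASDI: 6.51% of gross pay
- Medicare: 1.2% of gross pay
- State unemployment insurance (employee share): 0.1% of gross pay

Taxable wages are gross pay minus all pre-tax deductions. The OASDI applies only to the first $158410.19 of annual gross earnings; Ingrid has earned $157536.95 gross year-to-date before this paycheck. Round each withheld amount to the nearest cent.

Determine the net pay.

$854.42

403(b): $1482.04 × 0.031 = $45.94
Dependent-care account contribution: $95.67
Pre-tax total = $45.94 + $95.67 = $141.61
Taxable wages = $1482.04 − $141.61 = $1340.43
State tax withheld: $1340.43 × 0.056 = $75.06
Federal withholding: $1340.43 × 0.2198 = $294.63
Local income tax: $1340.43 × 0.03 = $40.21
Medicare: $1482.04 × 0.012 = $17.78
State unemployment insurance (employee share): $1482.04 × 0.001 = $1.48
OASDI: only $158410.19 − $157536.95 = $873.24 of this check is subject → $873.24 × 0.0651 = $56.85
Total deductions = $45.94 + $95.67 + $75.06 + $294.63 + $40.21 + $17.78 + $1.48 + $56.85 = $627.62
Net pay = $1482.04 − $627.62 = $854.42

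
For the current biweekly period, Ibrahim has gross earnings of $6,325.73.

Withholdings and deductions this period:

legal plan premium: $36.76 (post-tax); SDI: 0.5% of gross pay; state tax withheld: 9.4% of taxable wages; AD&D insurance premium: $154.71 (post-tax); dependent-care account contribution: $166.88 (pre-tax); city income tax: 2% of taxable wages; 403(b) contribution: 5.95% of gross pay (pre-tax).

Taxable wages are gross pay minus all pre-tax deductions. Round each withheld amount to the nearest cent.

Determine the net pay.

403(b) contribution: $6,325.73 × 0.0595 = $376.38
Dependent-care account contribution: $166.88
Pre-tax total = $376.38 + $166.88 = $543.26
Taxable wages = $6,325.73 − $543.26 = $5,782.47
City income tax: $5,782.47 × 0.02 = $115.65
State tax withheld: $5,782.47 × 0.094 = $543.55
SDI: $6,325.73 × 0.005 = $31.63
AD&D insurance premium: $154.71
Legal plan premium: $36.76
Total deductions = $376.38 + $166.88 + $115.65 + $543.55 + $31.63 + $154.71 + $36.76 = $1,425.56
Net pay = $6,325.73 − $1,425.56 = $4,900.17

$4,900.17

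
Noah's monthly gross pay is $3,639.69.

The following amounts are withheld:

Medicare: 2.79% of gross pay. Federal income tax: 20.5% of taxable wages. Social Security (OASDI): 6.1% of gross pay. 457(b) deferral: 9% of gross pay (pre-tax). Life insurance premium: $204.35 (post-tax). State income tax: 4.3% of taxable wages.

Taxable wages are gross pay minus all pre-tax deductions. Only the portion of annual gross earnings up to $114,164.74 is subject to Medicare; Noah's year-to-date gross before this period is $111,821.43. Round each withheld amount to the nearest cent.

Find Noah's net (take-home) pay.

$1,998.97

457(b) deferral: $3,639.69 × 0.09 = $327.57
Taxable wages = $3,639.69 − $327.57 = $3,312.12
State income tax: $3,312.12 × 0.043 = $142.42
Federal income tax: $3,312.12 × 0.205 = $678.98
Social Security (OASDI): $3,639.69 × 0.061 = $222.02
Medicare: only $114,164.74 − $111,821.43 = $2,343.31 of this check is subject → $2,343.31 × 0.0279 = $65.38
Life insurance premium: $204.35
Total deductions = $327.57 + $142.42 + $678.98 + $222.02 + $65.38 + $204.35 = $1,640.72
Net pay = $3,639.69 − $1,640.72 = $1,998.97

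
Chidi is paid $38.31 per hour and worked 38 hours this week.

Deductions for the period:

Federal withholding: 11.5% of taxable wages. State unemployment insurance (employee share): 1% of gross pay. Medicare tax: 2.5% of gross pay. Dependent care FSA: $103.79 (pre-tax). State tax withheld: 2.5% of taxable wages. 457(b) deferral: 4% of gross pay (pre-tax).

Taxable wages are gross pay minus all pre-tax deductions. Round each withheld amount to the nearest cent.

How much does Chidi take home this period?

$1,061.69

Gross pay: 38 × $38.31 = $1,455.78
Dependent care FSA: $103.79
457(b) deferral: $1,455.78 × 0.04 = $58.23
Pre-tax total = $103.79 + $58.23 = $162.02
Taxable wages = $1,455.78 − $162.02 = $1,293.76
Federal withholding: $1,293.76 × 0.115 = $148.78
State tax withheld: $1,293.76 × 0.025 = $32.34
State unemployment insurance (employee share): $1,455.78 × 0.01 = $14.56
Medicare tax: $1,455.78 × 0.025 = $36.39
Total deductions = $103.79 + $58.23 + $148.78 + $32.34 + $14.56 + $36.39 = $394.09
Net pay = $1,455.78 − $394.09 = $1,061.69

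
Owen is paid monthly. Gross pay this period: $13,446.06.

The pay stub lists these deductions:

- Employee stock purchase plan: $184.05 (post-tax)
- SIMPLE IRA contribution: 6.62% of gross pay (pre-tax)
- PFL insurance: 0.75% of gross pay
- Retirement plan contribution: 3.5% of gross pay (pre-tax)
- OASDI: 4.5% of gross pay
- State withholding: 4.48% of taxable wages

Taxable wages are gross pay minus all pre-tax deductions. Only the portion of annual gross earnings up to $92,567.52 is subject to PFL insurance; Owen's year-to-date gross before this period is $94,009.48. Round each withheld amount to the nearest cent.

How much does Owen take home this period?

SIMPLE IRA contribution: $13,446.06 × 0.0662 = $890.13
Retirement plan contribution: $13,446.06 × 0.035 = $470.61
Pre-tax total = $890.13 + $470.61 = $1,360.74
Taxable wages = $13,446.06 − $1,360.74 = $12,085.32
State withholding: $12,085.32 × 0.0448 = $541.42
OASDI: $13,446.06 × 0.045 = $605.07
PFL insurance: annual cap $92,567.52 already reached (YTD $94,009.48), so $0.00
Employee stock purchase plan: $184.05
Total deductions = $890.13 + $470.61 + $541.42 + $605.07 + $0.00 + $184.05 = $2,691.28
Net pay = $13,446.06 − $2,691.28 = $10,754.78

$10,754.78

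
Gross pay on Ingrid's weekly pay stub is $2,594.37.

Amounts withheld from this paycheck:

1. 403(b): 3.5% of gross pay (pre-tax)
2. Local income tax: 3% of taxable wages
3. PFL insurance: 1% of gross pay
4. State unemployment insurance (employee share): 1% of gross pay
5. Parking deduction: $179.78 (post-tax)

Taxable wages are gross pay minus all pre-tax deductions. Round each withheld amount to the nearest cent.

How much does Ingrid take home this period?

$2,196.80

403(b): $2,594.37 × 0.035 = $90.80
Taxable wages = $2,594.37 − $90.80 = $2,503.57
Local income tax: $2,503.57 × 0.03 = $75.11
State unemployment insurance (employee share): $2,594.37 × 0.01 = $25.94
PFL insurance: $2,594.37 × 0.01 = $25.94
Parking deduction: $179.78
Total deductions = $90.80 + $75.11 + $25.94 + $25.94 + $179.78 = $397.57
Net pay = $2,594.37 − $397.57 = $2,196.80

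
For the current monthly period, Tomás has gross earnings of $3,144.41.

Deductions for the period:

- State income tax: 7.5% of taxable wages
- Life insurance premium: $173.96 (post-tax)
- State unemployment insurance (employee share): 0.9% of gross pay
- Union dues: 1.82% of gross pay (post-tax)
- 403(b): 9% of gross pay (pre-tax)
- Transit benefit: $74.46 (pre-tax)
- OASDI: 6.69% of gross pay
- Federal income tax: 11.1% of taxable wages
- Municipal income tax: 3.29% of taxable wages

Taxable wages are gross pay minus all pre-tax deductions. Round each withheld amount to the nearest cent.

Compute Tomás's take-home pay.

$1,707.04

403(b): $3,144.41 × 0.09 = $283.00
Transit benefit: $74.46
Pre-tax total = $283.00 + $74.46 = $357.46
Taxable wages = $3,144.41 − $357.46 = $2,786.95
State income tax: $2,786.95 × 0.075 = $209.02
Federal income tax: $2,786.95 × 0.111 = $309.35
Municipal income tax: $2,786.95 × 0.0329 = $91.69
OASDI: $3,144.41 × 0.0669 = $210.36
State unemployment insurance (employee share): $3,144.41 × 0.009 = $28.30
Union dues: $3,144.41 × 0.0182 = $57.23
Life insurance premium: $173.96
Total deductions = $283.00 + $74.46 + $209.02 + $309.35 + $91.69 + $210.36 + $28.30 + $57.23 + $173.96 = $1,437.37
Net pay = $3,144.41 − $1,437.37 = $1,707.04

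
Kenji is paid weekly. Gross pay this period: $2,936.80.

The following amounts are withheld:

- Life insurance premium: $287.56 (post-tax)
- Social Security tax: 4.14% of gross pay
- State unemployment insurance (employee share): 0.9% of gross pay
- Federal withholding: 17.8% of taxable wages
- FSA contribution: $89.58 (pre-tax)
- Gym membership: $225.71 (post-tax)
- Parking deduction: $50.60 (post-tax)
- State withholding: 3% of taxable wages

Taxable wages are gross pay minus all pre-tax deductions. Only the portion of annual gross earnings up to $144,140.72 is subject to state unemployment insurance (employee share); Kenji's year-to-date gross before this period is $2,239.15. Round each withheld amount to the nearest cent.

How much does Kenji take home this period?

$1,543.11

FSA contribution: $89.58
Taxable wages = $2,936.80 − $89.58 = $2,847.22
State withholding: $2,847.22 × 0.03 = $85.42
Federal withholding: $2,847.22 × 0.178 = $506.81
Social Security tax: $2,936.80 × 0.0414 = $121.58
State unemployment insurance (employee share): cap not yet reached, full $2,936.80 is subject → $2,936.80 × 0.009 = $26.43
Gym membership: $225.71
Life insurance premium: $287.56
Parking deduction: $50.60
Total deductions = $89.58 + $85.42 + $506.81 + $121.58 + $26.43 + $225.71 + $287.56 + $50.60 = $1,393.69
Net pay = $2,936.80 − $1,393.69 = $1,543.11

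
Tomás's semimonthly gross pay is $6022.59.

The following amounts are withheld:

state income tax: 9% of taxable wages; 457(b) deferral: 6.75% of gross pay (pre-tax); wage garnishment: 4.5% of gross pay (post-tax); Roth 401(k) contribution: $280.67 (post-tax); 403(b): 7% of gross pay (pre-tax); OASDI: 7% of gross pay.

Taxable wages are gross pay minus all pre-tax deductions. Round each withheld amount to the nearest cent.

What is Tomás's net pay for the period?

457(b) deferral: $6022.59 × 0.0675 = $406.52
403(b): $6022.59 × 0.07 = $421.58
Pre-tax total = $406.52 + $421.58 = $828.10
Taxable wages = $6022.59 − $828.10 = $5194.49
State income tax: $5194.49 × 0.09 = $467.50
OASDI: $6022.59 × 0.07 = $421.58
Roth 401(k) contribution: $280.67
Wage garnishment: $6022.59 × 0.045 = $271.02
Total deductions = $406.52 + $421.58 + $467.50 + $421.58 + $280.67 + $271.02 = $2268.87
Net pay = $6022.59 − $2268.87 = $3753.72

$3753.72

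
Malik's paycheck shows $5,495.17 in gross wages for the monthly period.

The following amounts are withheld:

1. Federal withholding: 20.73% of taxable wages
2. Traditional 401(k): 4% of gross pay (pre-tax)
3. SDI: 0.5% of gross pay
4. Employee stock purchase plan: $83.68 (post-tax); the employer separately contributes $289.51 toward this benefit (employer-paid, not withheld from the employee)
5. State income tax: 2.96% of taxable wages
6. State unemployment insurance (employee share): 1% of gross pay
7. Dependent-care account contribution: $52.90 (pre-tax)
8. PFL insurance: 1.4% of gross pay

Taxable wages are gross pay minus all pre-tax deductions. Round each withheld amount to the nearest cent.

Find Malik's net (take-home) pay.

$3,742.22

Dependent-care account contribution: $52.90
Traditional 401(k): $5,495.17 × 0.04 = $219.81
Pre-tax total = $52.90 + $219.81 = $272.71
Taxable wages = $5,495.17 − $272.71 = $5,222.46
Federal withholding: $5,222.46 × 0.2073 = $1,082.62
State income tax: $5,222.46 × 0.0296 = $154.58
PFL insurance: $5,495.17 × 0.014 = $76.93
State unemployment insurance (employee share): $5,495.17 × 0.01 = $54.95
SDI: $5,495.17 × 0.005 = $27.48
Employee stock purchase plan: $83.68
(Employer's $289.51 toward employee stock purchase plan is not withheld from the employee.)
Total deductions = $52.90 + $219.81 + $1,082.62 + $154.58 + $76.93 + $54.95 + $27.48 + $83.68 = $1,752.95
Net pay = $5,495.17 − $1,752.95 = $3,742.22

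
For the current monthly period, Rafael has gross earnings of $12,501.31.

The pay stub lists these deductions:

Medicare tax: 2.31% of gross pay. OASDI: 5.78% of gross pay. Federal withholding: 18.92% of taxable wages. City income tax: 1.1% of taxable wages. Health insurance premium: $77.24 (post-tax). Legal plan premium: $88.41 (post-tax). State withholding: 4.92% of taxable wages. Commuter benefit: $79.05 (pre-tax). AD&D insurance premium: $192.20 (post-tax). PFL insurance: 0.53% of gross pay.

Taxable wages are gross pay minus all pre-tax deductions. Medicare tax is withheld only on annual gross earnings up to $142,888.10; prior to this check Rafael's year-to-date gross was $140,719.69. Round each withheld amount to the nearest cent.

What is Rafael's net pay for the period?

Commuter benefit: $79.05
Taxable wages = $12,501.31 − $79.05 = $12,422.26
State withholding: $12,422.26 × 0.0492 = $611.18
Federal withholding: $12,422.26 × 0.1892 = $2,350.29
City income tax: $12,422.26 × 0.011 = $136.64
PFL insurance: $12,501.31 × 0.0053 = $66.26
Medicare tax: only $142,888.10 − $140,719.69 = $2,168.41 of this check is subject → $2,168.41 × 0.0231 = $50.09
OASDI: $12,501.31 × 0.0578 = $722.58
Legal plan premium: $88.41
Health insurance premium: $77.24
AD&D insurance premium: $192.20
Total deductions = $79.05 + $611.18 + $2,350.29 + $136.64 + $66.26 + $50.09 + $722.58 + $88.41 + $77.24 + $192.20 = $4,373.94
Net pay = $12,501.31 − $4,373.94 = $8,127.37

$8,127.37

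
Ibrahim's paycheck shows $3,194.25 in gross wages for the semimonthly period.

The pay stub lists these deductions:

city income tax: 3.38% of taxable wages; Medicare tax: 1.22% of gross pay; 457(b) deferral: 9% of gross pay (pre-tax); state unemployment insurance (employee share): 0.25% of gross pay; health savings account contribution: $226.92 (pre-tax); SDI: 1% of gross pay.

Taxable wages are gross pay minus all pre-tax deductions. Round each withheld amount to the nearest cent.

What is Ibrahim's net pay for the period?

457(b) deferral: $3,194.25 × 0.09 = $287.48
Health savings account contribution: $226.92
Pre-tax total = $287.48 + $226.92 = $514.40
Taxable wages = $3,194.25 − $514.40 = $2,679.85
City income tax: $2,679.85 × 0.0338 = $90.58
Medicare tax: $3,194.25 × 0.0122 = $38.97
State unemployment insurance (employee share): $3,194.25 × 0.0025 = $7.99
SDI: $3,194.25 × 0.01 = $31.94
Total deductions = $287.48 + $226.92 + $90.58 + $38.97 + $7.99 + $31.94 = $683.88
Net pay = $3,194.25 − $683.88 = $2,510.37

$2,510.37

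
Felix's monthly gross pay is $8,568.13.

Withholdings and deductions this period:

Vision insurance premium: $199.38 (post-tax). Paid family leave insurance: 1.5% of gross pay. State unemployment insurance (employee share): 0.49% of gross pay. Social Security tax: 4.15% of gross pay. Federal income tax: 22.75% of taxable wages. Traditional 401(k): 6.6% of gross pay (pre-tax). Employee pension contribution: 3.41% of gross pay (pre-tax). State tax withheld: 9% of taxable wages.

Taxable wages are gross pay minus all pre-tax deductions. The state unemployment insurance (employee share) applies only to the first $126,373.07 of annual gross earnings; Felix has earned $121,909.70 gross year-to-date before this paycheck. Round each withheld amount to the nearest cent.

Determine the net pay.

Employee pension contribution: $8,568.13 × 0.0341 = $292.17
Traditional 401(k): $8,568.13 × 0.066 = $565.50
Pre-tax total = $292.17 + $565.50 = $857.67
Taxable wages = $8,568.13 − $857.67 = $7,710.46
State tax withheld: $7,710.46 × 0.09 = $693.94
Federal income tax: $7,710.46 × 0.2275 = $1,754.13
State unemployment insurance (employee share): only $126,373.07 − $121,909.70 = $4,463.37 of this check is subject → $4,463.37 × 0.0049 = $21.87
Paid family leave insurance: $8,568.13 × 0.015 = $128.52
Social Security tax: $8,568.13 × 0.0415 = $355.58
Vision insurance premium: $199.38
Total deductions = $292.17 + $565.50 + $693.94 + $1,754.13 + $21.87 + $128.52 + $355.58 + $199.38 = $4,011.09
Net pay = $8,568.13 − $4,011.09 = $4,557.04

$4,557.04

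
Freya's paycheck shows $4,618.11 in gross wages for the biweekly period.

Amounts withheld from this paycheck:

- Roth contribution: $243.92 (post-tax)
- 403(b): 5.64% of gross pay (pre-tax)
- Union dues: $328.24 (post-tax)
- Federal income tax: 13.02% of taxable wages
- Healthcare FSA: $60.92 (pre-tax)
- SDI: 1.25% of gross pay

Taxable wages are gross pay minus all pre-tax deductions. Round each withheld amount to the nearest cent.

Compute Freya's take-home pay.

$3,107.41

Healthcare FSA: $60.92
403(b): $4,618.11 × 0.0564 = $260.46
Pre-tax total = $60.92 + $260.46 = $321.38
Taxable wages = $4,618.11 − $321.38 = $4,296.73
Federal income tax: $4,296.73 × 0.1302 = $559.43
SDI: $4,618.11 × 0.0125 = $57.73
Roth contribution: $243.92
Union dues: $328.24
Total deductions = $60.92 + $260.46 + $559.43 + $57.73 + $243.92 + $328.24 = $1,510.70
Net pay = $4,618.11 − $1,510.70 = $3,107.41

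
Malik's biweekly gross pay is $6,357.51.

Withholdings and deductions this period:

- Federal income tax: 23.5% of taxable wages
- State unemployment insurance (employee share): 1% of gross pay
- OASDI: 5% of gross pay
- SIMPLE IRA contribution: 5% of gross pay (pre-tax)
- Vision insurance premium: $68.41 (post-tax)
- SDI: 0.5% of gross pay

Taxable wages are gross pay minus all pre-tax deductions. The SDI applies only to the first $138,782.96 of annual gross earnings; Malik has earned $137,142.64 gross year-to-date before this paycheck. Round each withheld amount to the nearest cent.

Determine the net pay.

SIMPLE IRA contribution: $6,357.51 × 0.05 = $317.88
Taxable wages = $6,357.51 − $317.88 = $6,039.63
Federal income tax: $6,039.63 × 0.235 = $1,419.31
OASDI: $6,357.51 × 0.05 = $317.88
State unemployment insurance (employee share): $6,357.51 × 0.01 = $63.58
SDI: only $138,782.96 − $137,142.64 = $1,640.32 of this check is subject → $1,640.32 × 0.005 = $8.20
Vision insurance premium: $68.41
Total deductions = $317.88 + $1,419.31 + $317.88 + $63.58 + $8.20 + $68.41 = $2,195.26
Net pay = $6,357.51 − $2,195.26 = $4,162.25

$4,162.25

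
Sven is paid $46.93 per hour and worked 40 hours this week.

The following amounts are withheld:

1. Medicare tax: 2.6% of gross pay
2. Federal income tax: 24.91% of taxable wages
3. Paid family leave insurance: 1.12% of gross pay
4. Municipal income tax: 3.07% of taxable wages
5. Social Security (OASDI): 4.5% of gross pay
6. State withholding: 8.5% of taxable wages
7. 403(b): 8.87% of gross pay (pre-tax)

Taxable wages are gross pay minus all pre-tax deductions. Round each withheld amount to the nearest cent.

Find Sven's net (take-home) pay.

$932.33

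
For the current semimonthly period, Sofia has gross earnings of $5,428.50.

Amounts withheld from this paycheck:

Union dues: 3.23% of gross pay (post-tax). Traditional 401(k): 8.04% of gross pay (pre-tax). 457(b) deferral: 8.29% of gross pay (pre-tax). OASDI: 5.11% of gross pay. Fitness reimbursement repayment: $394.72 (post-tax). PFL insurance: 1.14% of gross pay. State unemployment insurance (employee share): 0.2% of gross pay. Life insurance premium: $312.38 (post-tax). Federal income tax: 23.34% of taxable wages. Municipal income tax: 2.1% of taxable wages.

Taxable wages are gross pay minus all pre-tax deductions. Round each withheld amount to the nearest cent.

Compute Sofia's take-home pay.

$2,153.96

457(b) deferral: $5,428.50 × 0.0829 = $450.02
Traditional 401(k): $5,428.50 × 0.0804 = $436.45
Pre-tax total = $450.02 + $436.45 = $886.47
Taxable wages = $5,428.50 − $886.47 = $4,542.03
Municipal income tax: $4,542.03 × 0.021 = $95.38
Federal income tax: $4,542.03 × 0.2334 = $1,060.11
PFL insurance: $5,428.50 × 0.0114 = $61.88
State unemployment insurance (employee share): $5,428.50 × 0.002 = $10.86
OASDI: $5,428.50 × 0.0511 = $277.40
Life insurance premium: $312.38
Fitness reimbursement repayment: $394.72
Union dues: $5,428.50 × 0.0323 = $175.34
Total deductions = $450.02 + $436.45 + $95.38 + $1,060.11 + $61.88 + $10.86 + $277.40 + $312.38 + $394.72 + $175.34 = $3,274.54
Net pay = $5,428.50 − $3,274.54 = $2,153.96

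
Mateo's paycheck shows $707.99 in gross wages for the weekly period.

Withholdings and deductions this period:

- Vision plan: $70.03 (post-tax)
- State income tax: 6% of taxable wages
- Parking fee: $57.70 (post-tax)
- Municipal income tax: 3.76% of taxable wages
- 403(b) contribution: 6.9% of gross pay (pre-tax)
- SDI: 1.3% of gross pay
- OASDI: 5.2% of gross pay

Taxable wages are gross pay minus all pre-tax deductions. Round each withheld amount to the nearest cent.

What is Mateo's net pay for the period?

403(b) contribution: $707.99 × 0.069 = $48.85
Taxable wages = $707.99 − $48.85 = $659.14
State income tax: $659.14 × 0.06 = $39.55
Municipal income tax: $659.14 × 0.0376 = $24.78
OASDI: $707.99 × 0.052 = $36.82
SDI: $707.99 × 0.013 = $9.20
Vision plan: $70.03
Parking fee: $57.70
Total deductions = $48.85 + $39.55 + $24.78 + $36.82 + $9.20 + $70.03 + $57.70 = $286.93
Net pay = $707.99 − $286.93 = $421.06

$421.06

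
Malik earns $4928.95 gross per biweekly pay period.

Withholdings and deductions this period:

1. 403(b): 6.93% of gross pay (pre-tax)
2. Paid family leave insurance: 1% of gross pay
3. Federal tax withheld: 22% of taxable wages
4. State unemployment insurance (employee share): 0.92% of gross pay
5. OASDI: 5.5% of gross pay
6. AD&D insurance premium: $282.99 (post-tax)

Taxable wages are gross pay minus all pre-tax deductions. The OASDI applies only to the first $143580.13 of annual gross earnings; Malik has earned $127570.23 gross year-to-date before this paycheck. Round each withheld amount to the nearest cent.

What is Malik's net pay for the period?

$2929.43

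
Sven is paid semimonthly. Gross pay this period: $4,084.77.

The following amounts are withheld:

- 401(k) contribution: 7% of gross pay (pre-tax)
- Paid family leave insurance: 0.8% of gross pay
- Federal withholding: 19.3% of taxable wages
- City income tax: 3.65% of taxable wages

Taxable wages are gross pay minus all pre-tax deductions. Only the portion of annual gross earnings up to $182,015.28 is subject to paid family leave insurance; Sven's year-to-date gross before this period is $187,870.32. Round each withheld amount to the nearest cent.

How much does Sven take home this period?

401(k) contribution: $4,084.77 × 0.07 = $285.93
Taxable wages = $4,084.77 − $285.93 = $3,798.84
Federal withholding: $3,798.84 × 0.193 = $733.18
City income tax: $3,798.84 × 0.0365 = $138.66
Paid family leave insurance: annual cap $182,015.28 already reached (YTD $187,870.32), so $0.00
Total deductions = $285.93 + $733.18 + $138.66 + $0.00 = $1,157.77
Net pay = $4,084.77 − $1,157.77 = $2,927.00

$2,927.00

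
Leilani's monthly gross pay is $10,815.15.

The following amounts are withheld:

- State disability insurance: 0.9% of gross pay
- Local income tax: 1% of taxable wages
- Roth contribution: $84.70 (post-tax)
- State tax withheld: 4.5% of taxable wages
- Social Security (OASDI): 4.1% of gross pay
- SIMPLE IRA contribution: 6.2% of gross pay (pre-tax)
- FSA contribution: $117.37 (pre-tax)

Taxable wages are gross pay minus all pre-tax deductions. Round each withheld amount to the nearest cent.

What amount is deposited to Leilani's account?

$8,850.28

SIMPLE IRA contribution: $10,815.15 × 0.062 = $670.54
FSA contribution: $117.37
Pre-tax total = $670.54 + $117.37 = $787.91
Taxable wages = $10,815.15 − $787.91 = $10,027.24
Local income tax: $10,027.24 × 0.01 = $100.27
State tax withheld: $10,027.24 × 0.045 = $451.23
State disability insurance: $10,815.15 × 0.009 = $97.34
Social Security (OASDI): $10,815.15 × 0.041 = $443.42
Roth contribution: $84.70
Total deductions = $670.54 + $117.37 + $100.27 + $451.23 + $97.34 + $443.42 + $84.70 = $1,964.87
Net pay = $10,815.15 − $1,964.87 = $8,850.28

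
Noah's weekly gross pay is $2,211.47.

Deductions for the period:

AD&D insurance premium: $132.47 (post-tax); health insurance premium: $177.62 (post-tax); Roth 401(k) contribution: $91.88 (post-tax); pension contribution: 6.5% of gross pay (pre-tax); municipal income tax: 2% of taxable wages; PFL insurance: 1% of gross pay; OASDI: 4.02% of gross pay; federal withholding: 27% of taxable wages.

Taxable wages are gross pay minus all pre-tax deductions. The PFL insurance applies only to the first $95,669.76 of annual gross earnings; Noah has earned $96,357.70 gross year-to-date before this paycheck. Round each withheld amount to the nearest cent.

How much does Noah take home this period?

Pension contribution: $2,211.47 × 0.065 = $143.75
Taxable wages = $2,211.47 − $143.75 = $2,067.72
Municipal income tax: $2,067.72 × 0.02 = $41.35
Federal withholding: $2,067.72 × 0.27 = $558.28
OASDI: $2,211.47 × 0.0402 = $88.90
PFL insurance: annual cap $95,669.76 already reached (YTD $96,357.70), so $0.00
Health insurance premium: $177.62
Roth 401(k) contribution: $91.88
AD&D insurance premium: $132.47
Total deductions = $143.75 + $41.35 + $558.28 + $88.90 + $0.00 + $177.62 + $91.88 + $132.47 = $1,234.25
Net pay = $2,211.47 − $1,234.25 = $977.22

$977.22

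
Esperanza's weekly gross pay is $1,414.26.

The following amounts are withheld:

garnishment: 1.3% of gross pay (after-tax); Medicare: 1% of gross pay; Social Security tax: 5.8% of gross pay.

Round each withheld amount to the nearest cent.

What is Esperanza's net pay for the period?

Social Security tax: $1,414.26 × 0.058 = $82.03
Medicare: $1,414.26 × 0.01 = $14.14
Garnishment: $1,414.26 × 0.013 = $18.39
Total deductions = $82.03 + $14.14 + $18.39 = $114.56
Net pay = $1,414.26 − $114.56 = $1,299.70

$1,299.70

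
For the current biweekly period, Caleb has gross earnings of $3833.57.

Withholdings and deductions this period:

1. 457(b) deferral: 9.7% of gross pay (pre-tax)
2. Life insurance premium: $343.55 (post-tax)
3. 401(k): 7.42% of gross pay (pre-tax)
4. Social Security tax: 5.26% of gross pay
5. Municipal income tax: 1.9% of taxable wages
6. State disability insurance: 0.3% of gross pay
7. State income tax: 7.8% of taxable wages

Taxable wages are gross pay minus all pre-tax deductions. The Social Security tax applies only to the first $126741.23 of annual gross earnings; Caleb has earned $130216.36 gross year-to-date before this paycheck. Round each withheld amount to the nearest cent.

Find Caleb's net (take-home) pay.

457(b) deferral: $3833.57 × 0.097 = $371.86
401(k): $3833.57 × 0.0742 = $284.45
Pre-tax total = $371.86 + $284.45 = $656.31
Taxable wages = $3833.57 − $656.31 = $3177.26
State income tax: $3177.26 × 0.078 = $247.83
Municipal income tax: $3177.26 × 0.019 = $60.37
Social Security tax: annual cap $126741.23 already reached (YTD $130216.36), so $0.00
State disability insurance: $3833.57 × 0.003 = $11.50
Life insurance premium: $343.55
Total deductions = $371.86 + $284.45 + $247.83 + $60.37 + $0.00 + $11.50 + $343.55 = $1319.56
Net pay = $3833.57 − $1319.56 = $2514.01

$2514.01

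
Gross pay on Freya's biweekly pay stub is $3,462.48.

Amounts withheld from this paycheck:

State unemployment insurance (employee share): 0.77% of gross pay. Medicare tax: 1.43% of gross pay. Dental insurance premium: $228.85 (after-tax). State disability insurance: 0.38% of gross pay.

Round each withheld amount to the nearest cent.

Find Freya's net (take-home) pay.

$3,144.30

Medicare tax: $3,462.48 × 0.0143 = $49.51
State unemployment insurance (employee share): $3,462.48 × 0.0077 = $26.66
State disability insurance: $3,462.48 × 0.0038 = $13.16
Dental insurance premium: $228.85
Total deductions = $49.51 + $26.66 + $13.16 + $228.85 = $318.18
Net pay = $3,462.48 − $318.18 = $3,144.30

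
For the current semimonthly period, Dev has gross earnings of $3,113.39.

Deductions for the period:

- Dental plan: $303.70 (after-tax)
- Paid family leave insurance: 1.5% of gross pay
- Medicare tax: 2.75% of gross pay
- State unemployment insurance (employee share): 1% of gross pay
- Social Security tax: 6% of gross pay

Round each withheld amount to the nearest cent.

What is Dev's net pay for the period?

$2,459.44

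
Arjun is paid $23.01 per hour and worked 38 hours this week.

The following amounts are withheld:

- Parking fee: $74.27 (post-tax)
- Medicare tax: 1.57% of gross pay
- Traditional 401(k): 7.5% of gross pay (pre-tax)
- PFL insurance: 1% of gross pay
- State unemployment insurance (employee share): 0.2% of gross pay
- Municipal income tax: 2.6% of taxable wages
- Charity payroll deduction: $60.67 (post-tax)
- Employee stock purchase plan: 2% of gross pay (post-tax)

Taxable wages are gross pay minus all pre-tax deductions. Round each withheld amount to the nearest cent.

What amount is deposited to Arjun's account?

Gross pay: 38 × $23.01 = $874.38
Traditional 401(k): $874.38 × 0.075 = $65.58
Taxable wages = $874.38 − $65.58 = $808.80
Municipal income tax: $808.80 × 0.026 = $21.03
Medicare tax: $874.38 × 0.0157 = $13.73
State unemployment insurance (employee share): $874.38 × 0.002 = $1.75
PFL insurance: $874.38 × 0.01 = $8.74
Employee stock purchase plan: $874.38 × 0.02 = $17.49
Charity payroll deduction: $60.67
Parking fee: $74.27
Total deductions = $65.58 + $21.03 + $13.73 + $1.75 + $8.74 + $17.49 + $60.67 + $74.27 = $263.26
Net pay = $874.38 − $263.26 = $611.12

$611.12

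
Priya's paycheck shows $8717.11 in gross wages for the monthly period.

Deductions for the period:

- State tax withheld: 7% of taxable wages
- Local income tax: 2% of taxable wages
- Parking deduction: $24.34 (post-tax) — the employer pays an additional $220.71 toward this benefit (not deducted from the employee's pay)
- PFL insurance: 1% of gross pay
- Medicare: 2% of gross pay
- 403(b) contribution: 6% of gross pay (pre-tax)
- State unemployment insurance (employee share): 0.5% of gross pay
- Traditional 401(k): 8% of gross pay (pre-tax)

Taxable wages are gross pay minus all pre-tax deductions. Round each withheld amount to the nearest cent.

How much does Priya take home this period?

403(b) contribution: $8717.11 × 0.06 = $523.03
Traditional 401(k): $8717.11 × 0.08 = $697.37
Pre-tax total = $523.03 + $697.37 = $1220.40
Taxable wages = $8717.11 − $1220.40 = $7496.71
State tax withheld: $7496.71 × 0.07 = $524.77
Local income tax: $7496.71 × 0.02 = $149.93
State unemployment insurance (employee share): $8717.11 × 0.005 = $43.59
Medicare: $8717.11 × 0.02 = $174.34
PFL insurance: $8717.11 × 0.01 = $87.17
Parking deduction: $24.34
(Employer's $220.71 toward parking deduction is not withheld from the employee.)
Total deductions = $523.03 + $697.37 + $524.77 + $149.93 + $43.59 + $174.34 + $87.17 + $24.34 = $2224.54
Net pay = $8717.11 − $2224.54 = $6492.57

$6492.57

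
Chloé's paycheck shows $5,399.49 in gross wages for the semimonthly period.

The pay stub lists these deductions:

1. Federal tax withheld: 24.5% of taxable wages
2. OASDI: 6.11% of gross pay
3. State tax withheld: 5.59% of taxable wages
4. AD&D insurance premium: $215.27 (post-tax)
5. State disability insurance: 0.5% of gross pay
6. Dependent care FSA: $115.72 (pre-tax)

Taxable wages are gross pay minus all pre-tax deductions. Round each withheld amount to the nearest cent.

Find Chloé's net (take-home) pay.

$3,121.71

Dependent care FSA: $115.72
Taxable wages = $5,399.49 − $115.72 = $5,283.77
Federal tax withheld: $5,283.77 × 0.245 = $1,294.52
State tax withheld: $5,283.77 × 0.0559 = $295.36
State disability insurance: $5,399.49 × 0.005 = $27.00
OASDI: $5,399.49 × 0.0611 = $329.91
AD&D insurance premium: $215.27
Total deductions = $115.72 + $1,294.52 + $295.36 + $27.00 + $329.91 + $215.27 = $2,277.78
Net pay = $5,399.49 − $2,277.78 = $3,121.71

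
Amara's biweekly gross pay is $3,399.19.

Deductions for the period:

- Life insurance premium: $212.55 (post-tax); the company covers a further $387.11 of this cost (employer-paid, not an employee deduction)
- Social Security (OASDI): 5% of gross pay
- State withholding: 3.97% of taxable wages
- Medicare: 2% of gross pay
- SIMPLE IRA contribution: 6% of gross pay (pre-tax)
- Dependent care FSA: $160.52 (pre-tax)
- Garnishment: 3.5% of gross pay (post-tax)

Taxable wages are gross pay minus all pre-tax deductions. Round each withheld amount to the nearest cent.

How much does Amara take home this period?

$2,344.78

SIMPLE IRA contribution: $3,399.19 × 0.06 = $203.95
Dependent care FSA: $160.52
Pre-tax total = $203.95 + $160.52 = $364.47
Taxable wages = $3,399.19 − $364.47 = $3,034.72
State withholding: $3,034.72 × 0.0397 = $120.48
Medicare: $3,399.19 × 0.02 = $67.98
Social Security (OASDI): $3,399.19 × 0.05 = $169.96
Garnishment: $3,399.19 × 0.035 = $118.97
Life insurance premium: $212.55
(Employer's $387.11 toward life insurance premium is not withheld from the employee.)
Total deductions = $203.95 + $160.52 + $120.48 + $67.98 + $169.96 + $118.97 + $212.55 = $1,054.41
Net pay = $3,399.19 − $1,054.41 = $2,344.78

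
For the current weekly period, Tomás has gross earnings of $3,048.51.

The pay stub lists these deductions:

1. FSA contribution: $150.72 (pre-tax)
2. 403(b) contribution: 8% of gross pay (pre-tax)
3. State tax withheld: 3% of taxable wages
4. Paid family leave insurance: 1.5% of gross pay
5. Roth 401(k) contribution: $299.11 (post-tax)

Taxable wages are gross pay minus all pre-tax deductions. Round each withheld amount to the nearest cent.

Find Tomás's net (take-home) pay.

$2,229.45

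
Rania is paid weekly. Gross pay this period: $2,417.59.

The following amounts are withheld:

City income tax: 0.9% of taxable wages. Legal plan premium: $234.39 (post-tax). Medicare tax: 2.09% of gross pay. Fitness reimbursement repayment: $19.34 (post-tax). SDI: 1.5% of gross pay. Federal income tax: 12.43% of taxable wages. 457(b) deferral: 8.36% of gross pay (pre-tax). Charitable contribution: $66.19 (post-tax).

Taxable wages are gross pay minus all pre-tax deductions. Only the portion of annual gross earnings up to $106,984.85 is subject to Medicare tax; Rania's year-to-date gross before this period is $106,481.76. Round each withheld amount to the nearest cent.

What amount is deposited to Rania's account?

$1,553.47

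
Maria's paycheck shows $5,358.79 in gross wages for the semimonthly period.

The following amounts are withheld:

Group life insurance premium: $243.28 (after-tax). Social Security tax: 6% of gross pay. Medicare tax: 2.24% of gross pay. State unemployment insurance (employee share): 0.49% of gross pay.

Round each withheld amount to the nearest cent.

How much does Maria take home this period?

Medicare tax: $5,358.79 × 0.0224 = $120.04
State unemployment insurance (employee share): $5,358.79 × 0.0049 = $26.26
Social Security tax: $5,358.79 × 0.06 = $321.53
Group life insurance premium: $243.28
Total deductions = $120.04 + $26.26 + $321.53 + $243.28 = $711.11
Net pay = $5,358.79 − $711.11 = $4,647.68

$4,647.68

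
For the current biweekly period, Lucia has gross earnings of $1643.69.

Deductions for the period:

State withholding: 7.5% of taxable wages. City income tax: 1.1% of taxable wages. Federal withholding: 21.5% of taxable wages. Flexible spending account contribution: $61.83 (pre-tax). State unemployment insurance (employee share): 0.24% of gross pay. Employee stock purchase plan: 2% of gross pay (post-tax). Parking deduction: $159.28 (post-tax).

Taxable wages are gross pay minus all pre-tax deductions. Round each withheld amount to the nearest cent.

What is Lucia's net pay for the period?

$909.63

Flexible spending account contribution: $61.83
Taxable wages = $1643.69 − $61.83 = $1581.86
City income tax: $1581.86 × 0.011 = $17.40
Federal withholding: $1581.86 × 0.215 = $340.10
State withholding: $1581.86 × 0.075 = $118.64
State unemployment insurance (employee share): $1643.69 × 0.0024 = $3.94
Parking deduction: $159.28
Employee stock purchase plan: $1643.69 × 0.02 = $32.87
Total deductions = $61.83 + $17.40 + $340.10 + $118.64 + $3.94 + $159.28 + $32.87 = $734.06
Net pay = $1643.69 − $734.06 = $909.63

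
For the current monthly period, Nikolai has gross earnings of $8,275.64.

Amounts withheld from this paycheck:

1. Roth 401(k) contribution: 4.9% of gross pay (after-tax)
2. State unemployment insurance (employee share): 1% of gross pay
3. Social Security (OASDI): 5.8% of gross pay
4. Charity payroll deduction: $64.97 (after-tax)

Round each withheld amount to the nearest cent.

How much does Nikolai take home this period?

$7,242.41

State unemployment insurance (employee share): $8,275.64 × 0.01 = $82.76
Social Security (OASDI): $8,275.64 × 0.058 = $479.99
Charity payroll deduction: $64.97
Roth 401(k) contribution: $8,275.64 × 0.049 = $405.51
Total deductions = $82.76 + $479.99 + $64.97 + $405.51 = $1,033.23
Net pay = $8,275.64 − $1,033.23 = $7,242.41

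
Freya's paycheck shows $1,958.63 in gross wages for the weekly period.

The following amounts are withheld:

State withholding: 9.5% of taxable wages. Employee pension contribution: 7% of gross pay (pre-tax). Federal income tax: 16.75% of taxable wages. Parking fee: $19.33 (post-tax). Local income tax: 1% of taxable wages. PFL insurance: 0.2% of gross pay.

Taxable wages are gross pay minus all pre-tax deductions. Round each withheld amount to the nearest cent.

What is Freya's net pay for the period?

$1,301.90

Employee pension contribution: $1,958.63 × 0.07 = $137.10
Taxable wages = $1,958.63 − $137.10 = $1,821.53
Local income tax: $1,821.53 × 0.01 = $18.22
Federal income tax: $1,821.53 × 0.1675 = $305.11
State withholding: $1,821.53 × 0.095 = $173.05
PFL insurance: $1,958.63 × 0.002 = $3.92
Parking fee: $19.33
Total deductions = $137.10 + $18.22 + $305.11 + $173.05 + $3.92 + $19.33 = $656.73
Net pay = $1,958.63 − $656.73 = $1,301.90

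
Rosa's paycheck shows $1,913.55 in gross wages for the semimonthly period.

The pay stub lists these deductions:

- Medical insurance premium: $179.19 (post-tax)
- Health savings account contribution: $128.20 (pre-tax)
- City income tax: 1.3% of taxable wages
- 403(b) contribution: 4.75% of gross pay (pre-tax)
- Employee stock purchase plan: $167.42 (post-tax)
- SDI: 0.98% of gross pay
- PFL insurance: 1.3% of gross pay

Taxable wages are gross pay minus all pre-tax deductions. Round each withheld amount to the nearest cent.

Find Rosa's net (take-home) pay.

Health savings account contribution: $128.20
403(b) contribution: $1,913.55 × 0.0475 = $90.89
Pre-tax total = $128.20 + $90.89 = $219.09
Taxable wages = $1,913.55 − $219.09 = $1,694.46
City income tax: $1,694.46 × 0.013 = $22.03
SDI: $1,913.55 × 0.0098 = $18.75
PFL insurance: $1,913.55 × 0.013 = $24.88
Medical insurance premium: $179.19
Employee stock purchase plan: $167.42
Total deductions = $128.20 + $90.89 + $22.03 + $18.75 + $24.88 + $179.19 + $167.42 = $631.36
Net pay = $1,913.55 − $631.36 = $1,282.19

$1,282.19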